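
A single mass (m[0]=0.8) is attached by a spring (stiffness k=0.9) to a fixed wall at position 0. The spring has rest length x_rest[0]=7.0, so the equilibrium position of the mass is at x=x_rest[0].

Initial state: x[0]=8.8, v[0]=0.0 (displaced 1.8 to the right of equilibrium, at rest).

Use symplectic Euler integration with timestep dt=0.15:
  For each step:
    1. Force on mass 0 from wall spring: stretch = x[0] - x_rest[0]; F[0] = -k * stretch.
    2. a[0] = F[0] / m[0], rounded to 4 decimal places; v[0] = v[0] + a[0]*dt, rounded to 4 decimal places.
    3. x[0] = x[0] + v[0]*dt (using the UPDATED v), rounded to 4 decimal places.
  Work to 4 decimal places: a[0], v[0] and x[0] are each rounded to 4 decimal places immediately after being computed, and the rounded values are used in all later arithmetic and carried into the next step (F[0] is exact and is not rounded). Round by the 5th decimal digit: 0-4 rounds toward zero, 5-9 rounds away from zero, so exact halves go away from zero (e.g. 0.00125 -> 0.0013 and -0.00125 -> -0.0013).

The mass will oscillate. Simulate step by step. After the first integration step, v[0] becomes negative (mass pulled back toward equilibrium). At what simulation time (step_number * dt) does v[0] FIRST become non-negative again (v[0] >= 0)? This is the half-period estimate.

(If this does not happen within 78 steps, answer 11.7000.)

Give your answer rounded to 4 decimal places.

Step 0: x=[8.8000] v=[0.0000]
Step 1: x=[8.7544] v=[-0.3038]
Step 2: x=[8.6644] v=[-0.5999]
Step 3: x=[8.5323] v=[-0.8808]
Step 4: x=[8.3614] v=[-1.1394]
Step 5: x=[8.1560] v=[-1.3691]
Step 6: x=[7.9214] v=[-1.5642]
Step 7: x=[7.6634] v=[-1.7197]
Step 8: x=[7.3887] v=[-1.8316]
Step 9: x=[7.1041] v=[-1.8972]
Step 10: x=[6.8169] v=[-1.9148]
Step 11: x=[6.5343] v=[-1.8839]
Step 12: x=[6.2635] v=[-1.8053]
Step 13: x=[6.0114] v=[-1.6810]
Step 14: x=[5.7843] v=[-1.5142]
Step 15: x=[5.5880] v=[-1.3090]
Step 16: x=[5.4274] v=[-1.0707]
Step 17: x=[5.3066] v=[-0.8053]
Step 18: x=[5.2287] v=[-0.5195]
Step 19: x=[5.1956] v=[-0.2206]
Step 20: x=[5.2082] v=[0.0839]
First v>=0 after going negative at step 20, time=3.0000

Answer: 3.0000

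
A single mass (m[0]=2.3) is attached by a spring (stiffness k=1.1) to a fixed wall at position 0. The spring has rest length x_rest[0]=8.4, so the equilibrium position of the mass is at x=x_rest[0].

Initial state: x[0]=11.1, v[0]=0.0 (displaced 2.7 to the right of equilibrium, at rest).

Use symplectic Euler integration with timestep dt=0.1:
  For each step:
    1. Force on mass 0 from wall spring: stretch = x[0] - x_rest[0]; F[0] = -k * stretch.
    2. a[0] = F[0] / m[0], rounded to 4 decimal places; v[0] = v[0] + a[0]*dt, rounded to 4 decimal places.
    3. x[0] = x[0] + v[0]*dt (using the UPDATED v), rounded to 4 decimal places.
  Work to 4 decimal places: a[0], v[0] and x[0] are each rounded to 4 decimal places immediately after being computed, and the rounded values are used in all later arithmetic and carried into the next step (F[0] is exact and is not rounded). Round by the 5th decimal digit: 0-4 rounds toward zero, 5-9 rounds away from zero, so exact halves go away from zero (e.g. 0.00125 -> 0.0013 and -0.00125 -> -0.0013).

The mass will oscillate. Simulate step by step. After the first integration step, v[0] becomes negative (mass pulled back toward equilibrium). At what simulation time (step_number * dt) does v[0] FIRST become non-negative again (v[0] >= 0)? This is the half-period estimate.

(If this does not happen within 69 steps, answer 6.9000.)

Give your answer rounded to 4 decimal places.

Answer: 4.6000

Derivation:
Step 0: x=[11.1000] v=[0.0000]
Step 1: x=[11.0871] v=[-0.1291]
Step 2: x=[11.0613] v=[-0.2576]
Step 3: x=[11.0228] v=[-0.3849]
Step 4: x=[10.9718] v=[-0.5103]
Step 5: x=[10.9085] v=[-0.6333]
Step 6: x=[10.8332] v=[-0.7533]
Step 7: x=[10.7462] v=[-0.8697]
Step 8: x=[10.6480] v=[-0.9819]
Step 9: x=[10.5391] v=[-1.0894]
Step 10: x=[10.4199] v=[-1.1917]
Step 11: x=[10.2911] v=[-1.2883]
Step 12: x=[10.1532] v=[-1.3787]
Step 13: x=[10.0069] v=[-1.4626]
Step 14: x=[9.8530] v=[-1.5395]
Step 15: x=[9.6921] v=[-1.6090]
Step 16: x=[9.5250] v=[-1.6708]
Step 17: x=[9.3525] v=[-1.7246]
Step 18: x=[9.1755] v=[-1.7702]
Step 19: x=[8.9948] v=[-1.8073]
Step 20: x=[8.8112] v=[-1.8358]
Step 21: x=[8.6257] v=[-1.8555]
Step 22: x=[8.4391] v=[-1.8663]
Step 23: x=[8.2523] v=[-1.8682]
Step 24: x=[8.0662] v=[-1.8611]
Step 25: x=[7.8817] v=[-1.8451]
Step 26: x=[7.6997] v=[-1.8203]
Step 27: x=[7.5210] v=[-1.7868]
Step 28: x=[7.3465] v=[-1.7448]
Step 29: x=[7.1771] v=[-1.6944]
Step 30: x=[7.0135] v=[-1.6359]
Step 31: x=[6.8565] v=[-1.5696]
Step 32: x=[6.7069] v=[-1.4958]
Step 33: x=[6.5654] v=[-1.4148]
Step 34: x=[6.4327] v=[-1.3271]
Step 35: x=[6.3094] v=[-1.2330]
Step 36: x=[6.1961] v=[-1.1330]
Step 37: x=[6.0933] v=[-1.0276]
Step 38: x=[6.0016] v=[-0.9173]
Step 39: x=[5.9213] v=[-0.8026]
Step 40: x=[5.8529] v=[-0.6841]
Step 41: x=[5.7967] v=[-0.5623]
Step 42: x=[5.7529] v=[-0.4378]
Step 43: x=[5.7218] v=[-0.3112]
Step 44: x=[5.7035] v=[-0.1831]
Step 45: x=[5.6981] v=[-0.0541]
Step 46: x=[5.7056] v=[0.0751]
First v>=0 after going negative at step 46, time=4.6000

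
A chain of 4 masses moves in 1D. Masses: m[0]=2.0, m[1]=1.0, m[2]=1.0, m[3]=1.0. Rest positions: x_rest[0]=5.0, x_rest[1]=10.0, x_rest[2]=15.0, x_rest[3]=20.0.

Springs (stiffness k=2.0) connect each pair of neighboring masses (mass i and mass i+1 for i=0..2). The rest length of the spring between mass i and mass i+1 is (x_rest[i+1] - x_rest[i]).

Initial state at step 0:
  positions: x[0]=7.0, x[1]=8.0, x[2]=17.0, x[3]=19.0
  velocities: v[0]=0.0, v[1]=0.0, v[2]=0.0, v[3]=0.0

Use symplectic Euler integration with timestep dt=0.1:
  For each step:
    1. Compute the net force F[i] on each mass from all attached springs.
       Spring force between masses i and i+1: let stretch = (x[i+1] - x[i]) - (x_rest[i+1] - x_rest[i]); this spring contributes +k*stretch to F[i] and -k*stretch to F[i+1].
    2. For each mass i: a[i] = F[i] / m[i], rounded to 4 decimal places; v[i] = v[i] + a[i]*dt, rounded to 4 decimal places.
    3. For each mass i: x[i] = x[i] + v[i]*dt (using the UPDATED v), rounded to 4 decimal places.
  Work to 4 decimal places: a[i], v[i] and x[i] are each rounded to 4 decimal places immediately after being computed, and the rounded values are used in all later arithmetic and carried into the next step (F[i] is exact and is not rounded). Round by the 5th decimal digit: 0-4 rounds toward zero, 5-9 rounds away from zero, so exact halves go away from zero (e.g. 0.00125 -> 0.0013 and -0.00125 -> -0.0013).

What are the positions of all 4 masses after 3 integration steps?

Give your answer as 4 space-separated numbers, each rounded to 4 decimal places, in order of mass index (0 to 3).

Step 0: x=[7.0000 8.0000 17.0000 19.0000] v=[0.0000 0.0000 0.0000 0.0000]
Step 1: x=[6.9600 8.1600 16.8600 19.0600] v=[-0.4000 1.6000 -1.4000 0.6000]
Step 2: x=[6.8820 8.4700 16.5900 19.1760] v=[-0.7800 3.1000 -2.7000 1.1600]
Step 3: x=[6.7699 8.9106 16.2093 19.3403] v=[-1.1212 4.4064 -3.8068 1.6428]

Answer: 6.7699 8.9106 16.2093 19.3403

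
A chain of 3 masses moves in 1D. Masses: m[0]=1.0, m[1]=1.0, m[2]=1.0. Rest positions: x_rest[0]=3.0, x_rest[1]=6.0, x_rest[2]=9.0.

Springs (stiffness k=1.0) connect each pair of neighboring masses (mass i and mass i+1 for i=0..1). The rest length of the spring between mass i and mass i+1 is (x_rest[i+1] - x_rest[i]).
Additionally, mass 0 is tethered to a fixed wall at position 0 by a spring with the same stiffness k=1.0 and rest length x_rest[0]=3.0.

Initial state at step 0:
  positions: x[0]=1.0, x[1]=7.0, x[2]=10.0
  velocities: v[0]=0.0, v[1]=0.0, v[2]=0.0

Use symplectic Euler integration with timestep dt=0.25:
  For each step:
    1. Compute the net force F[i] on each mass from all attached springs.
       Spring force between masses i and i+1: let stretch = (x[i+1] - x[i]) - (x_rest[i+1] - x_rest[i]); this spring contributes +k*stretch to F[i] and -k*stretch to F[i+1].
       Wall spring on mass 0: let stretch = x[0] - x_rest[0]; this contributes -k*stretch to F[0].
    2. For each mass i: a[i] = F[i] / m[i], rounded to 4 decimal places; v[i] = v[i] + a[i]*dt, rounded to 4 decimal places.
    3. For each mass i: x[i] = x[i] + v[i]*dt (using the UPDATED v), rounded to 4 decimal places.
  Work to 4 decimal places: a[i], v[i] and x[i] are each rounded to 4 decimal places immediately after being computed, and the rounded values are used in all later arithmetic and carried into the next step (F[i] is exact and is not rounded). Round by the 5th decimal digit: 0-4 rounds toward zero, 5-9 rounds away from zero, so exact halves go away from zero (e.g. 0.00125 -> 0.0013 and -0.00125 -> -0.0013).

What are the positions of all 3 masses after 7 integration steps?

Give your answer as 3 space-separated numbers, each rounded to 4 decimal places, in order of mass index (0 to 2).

Answer: 4.9879 5.5103 9.1210

Derivation:
Step 0: x=[1.0000 7.0000 10.0000] v=[0.0000 0.0000 0.0000]
Step 1: x=[1.3125 6.8125 10.0000] v=[1.2500 -0.7500 0.0000]
Step 2: x=[1.8867 6.4805 9.9883] v=[2.2969 -1.3281 -0.0469]
Step 3: x=[2.6301 6.0806 9.9448] v=[2.9737 -1.5996 -0.1739]
Step 4: x=[3.4248 5.7066 9.8473] v=[3.1788 -1.4962 -0.3900]
Step 5: x=[4.1481 5.4487 9.6785] v=[2.8931 -1.0315 -0.6752]
Step 6: x=[4.6934 5.3739 9.4328] v=[2.1812 -0.2992 -0.9827]
Step 7: x=[4.9879 5.5103 9.1210] v=[1.1780 0.5454 -1.2474]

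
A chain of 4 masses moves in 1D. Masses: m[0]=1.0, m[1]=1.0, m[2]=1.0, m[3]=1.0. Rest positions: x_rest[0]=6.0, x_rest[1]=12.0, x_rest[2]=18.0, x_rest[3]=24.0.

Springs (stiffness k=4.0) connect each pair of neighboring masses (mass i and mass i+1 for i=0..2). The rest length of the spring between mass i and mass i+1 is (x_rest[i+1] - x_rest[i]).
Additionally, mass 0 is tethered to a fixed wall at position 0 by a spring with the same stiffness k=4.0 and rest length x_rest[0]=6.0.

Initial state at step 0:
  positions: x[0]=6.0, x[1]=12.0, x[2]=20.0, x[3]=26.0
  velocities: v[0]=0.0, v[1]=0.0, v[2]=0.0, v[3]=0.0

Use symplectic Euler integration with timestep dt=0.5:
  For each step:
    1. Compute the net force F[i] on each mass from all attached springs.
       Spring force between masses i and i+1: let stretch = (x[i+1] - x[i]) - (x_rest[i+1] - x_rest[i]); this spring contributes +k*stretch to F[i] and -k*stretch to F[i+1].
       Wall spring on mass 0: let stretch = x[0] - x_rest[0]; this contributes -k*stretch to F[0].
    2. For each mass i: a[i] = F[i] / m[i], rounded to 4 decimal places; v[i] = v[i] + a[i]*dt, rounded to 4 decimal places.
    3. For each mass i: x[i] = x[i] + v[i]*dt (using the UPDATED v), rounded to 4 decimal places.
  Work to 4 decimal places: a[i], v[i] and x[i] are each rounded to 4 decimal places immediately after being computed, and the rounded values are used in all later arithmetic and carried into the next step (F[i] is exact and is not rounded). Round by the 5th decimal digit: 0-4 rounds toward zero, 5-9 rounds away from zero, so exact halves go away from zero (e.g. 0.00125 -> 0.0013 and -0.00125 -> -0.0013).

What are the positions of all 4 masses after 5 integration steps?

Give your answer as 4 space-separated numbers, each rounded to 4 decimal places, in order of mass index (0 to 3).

Step 0: x=[6.0000 12.0000 20.0000 26.0000] v=[0.0000 0.0000 0.0000 0.0000]
Step 1: x=[6.0000 14.0000 18.0000 26.0000] v=[0.0000 4.0000 -4.0000 0.0000]
Step 2: x=[8.0000 12.0000 20.0000 24.0000] v=[4.0000 -4.0000 4.0000 -4.0000]
Step 3: x=[6.0000 14.0000 18.0000 24.0000] v=[-4.0000 4.0000 -4.0000 0.0000]
Step 4: x=[6.0000 12.0000 18.0000 24.0000] v=[0.0000 -4.0000 0.0000 0.0000]
Step 5: x=[6.0000 10.0000 18.0000 24.0000] v=[0.0000 -4.0000 0.0000 0.0000]

Answer: 6.0000 10.0000 18.0000 24.0000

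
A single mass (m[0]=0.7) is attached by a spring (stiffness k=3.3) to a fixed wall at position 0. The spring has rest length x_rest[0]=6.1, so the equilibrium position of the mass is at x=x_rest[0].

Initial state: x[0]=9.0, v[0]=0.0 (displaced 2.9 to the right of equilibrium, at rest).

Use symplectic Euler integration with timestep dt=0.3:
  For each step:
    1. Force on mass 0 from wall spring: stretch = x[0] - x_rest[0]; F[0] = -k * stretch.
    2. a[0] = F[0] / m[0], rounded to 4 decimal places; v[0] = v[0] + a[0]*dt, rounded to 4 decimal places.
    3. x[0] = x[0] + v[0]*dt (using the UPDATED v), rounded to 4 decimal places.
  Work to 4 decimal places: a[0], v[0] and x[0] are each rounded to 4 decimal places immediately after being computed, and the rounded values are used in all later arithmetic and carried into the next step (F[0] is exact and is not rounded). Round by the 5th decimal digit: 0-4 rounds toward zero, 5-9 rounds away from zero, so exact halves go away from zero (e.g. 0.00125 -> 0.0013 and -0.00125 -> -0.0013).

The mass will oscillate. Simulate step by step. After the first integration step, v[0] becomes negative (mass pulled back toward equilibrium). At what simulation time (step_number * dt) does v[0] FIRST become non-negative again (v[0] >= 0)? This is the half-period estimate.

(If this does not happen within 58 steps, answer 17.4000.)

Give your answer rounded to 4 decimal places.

Step 0: x=[9.0000] v=[0.0000]
Step 1: x=[7.7696] v=[-4.1014]
Step 2: x=[5.8308] v=[-6.4627]
Step 3: x=[4.0062] v=[-6.0820]
Step 4: x=[3.0700] v=[-3.1208]
Step 5: x=[3.4194] v=[1.1645]
First v>=0 after going negative at step 5, time=1.5000

Answer: 1.5000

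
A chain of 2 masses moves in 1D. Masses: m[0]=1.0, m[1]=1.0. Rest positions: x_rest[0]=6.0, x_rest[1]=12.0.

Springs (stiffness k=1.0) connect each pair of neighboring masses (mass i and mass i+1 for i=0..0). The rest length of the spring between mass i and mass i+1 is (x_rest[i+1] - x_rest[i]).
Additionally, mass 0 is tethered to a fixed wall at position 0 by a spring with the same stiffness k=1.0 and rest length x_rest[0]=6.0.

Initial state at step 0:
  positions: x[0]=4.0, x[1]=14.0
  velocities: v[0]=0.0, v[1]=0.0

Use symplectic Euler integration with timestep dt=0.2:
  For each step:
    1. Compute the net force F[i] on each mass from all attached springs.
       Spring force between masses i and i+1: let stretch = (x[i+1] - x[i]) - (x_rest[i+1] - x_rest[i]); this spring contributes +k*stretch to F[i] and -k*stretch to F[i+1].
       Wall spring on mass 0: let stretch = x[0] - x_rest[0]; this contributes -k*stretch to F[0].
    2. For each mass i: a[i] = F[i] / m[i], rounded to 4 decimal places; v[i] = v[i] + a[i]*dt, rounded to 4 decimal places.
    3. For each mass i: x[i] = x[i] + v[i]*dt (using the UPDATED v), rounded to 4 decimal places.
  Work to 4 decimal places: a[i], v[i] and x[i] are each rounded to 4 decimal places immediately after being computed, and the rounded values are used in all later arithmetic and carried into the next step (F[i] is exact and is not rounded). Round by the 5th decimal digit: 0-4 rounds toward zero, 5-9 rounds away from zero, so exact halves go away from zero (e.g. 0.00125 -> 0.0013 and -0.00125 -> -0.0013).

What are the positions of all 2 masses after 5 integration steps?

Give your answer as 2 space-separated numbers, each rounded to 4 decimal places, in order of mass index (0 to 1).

Answer: 6.7767 12.1149

Derivation:
Step 0: x=[4.0000 14.0000] v=[0.0000 0.0000]
Step 1: x=[4.2400 13.8400] v=[1.2000 -0.8000]
Step 2: x=[4.6944 13.5360] v=[2.2720 -1.5200]
Step 3: x=[5.3147 13.1183] v=[3.1014 -2.0883]
Step 4: x=[6.0345 12.6285] v=[3.5992 -2.4490]
Step 5: x=[6.7767 12.1149] v=[3.7111 -2.5678]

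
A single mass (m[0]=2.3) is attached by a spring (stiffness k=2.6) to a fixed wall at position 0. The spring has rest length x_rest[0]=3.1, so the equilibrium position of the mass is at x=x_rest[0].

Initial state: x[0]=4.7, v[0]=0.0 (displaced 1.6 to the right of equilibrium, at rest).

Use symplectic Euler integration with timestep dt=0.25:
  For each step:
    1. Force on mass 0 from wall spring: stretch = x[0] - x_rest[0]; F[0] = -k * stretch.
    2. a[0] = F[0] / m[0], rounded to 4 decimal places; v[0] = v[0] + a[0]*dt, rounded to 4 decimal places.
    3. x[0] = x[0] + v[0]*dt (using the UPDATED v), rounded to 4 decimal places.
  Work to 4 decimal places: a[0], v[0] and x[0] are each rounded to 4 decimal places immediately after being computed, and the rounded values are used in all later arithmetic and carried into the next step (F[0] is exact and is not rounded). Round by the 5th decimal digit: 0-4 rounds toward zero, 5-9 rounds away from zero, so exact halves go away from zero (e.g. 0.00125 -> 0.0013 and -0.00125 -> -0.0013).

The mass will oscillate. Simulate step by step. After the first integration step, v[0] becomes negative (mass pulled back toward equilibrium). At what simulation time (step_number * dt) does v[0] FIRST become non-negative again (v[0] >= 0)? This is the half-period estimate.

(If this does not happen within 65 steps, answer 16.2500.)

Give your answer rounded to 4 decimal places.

Step 0: x=[4.7000] v=[0.0000]
Step 1: x=[4.5870] v=[-0.4522]
Step 2: x=[4.3689] v=[-0.8725]
Step 3: x=[4.0611] v=[-1.2311]
Step 4: x=[3.6854] v=[-1.5027]
Step 5: x=[3.2684] v=[-1.6682]
Step 6: x=[2.8395] v=[-1.7158]
Step 7: x=[2.4290] v=[-1.6422]
Step 8: x=[2.0659] v=[-1.4526]
Step 9: x=[1.7758] v=[-1.1604]
Step 10: x=[1.5793] v=[-0.7862]
Step 11: x=[1.4902] v=[-0.3564]
Step 12: x=[1.5149] v=[0.0986]
First v>=0 after going negative at step 12, time=3.0000

Answer: 3.0000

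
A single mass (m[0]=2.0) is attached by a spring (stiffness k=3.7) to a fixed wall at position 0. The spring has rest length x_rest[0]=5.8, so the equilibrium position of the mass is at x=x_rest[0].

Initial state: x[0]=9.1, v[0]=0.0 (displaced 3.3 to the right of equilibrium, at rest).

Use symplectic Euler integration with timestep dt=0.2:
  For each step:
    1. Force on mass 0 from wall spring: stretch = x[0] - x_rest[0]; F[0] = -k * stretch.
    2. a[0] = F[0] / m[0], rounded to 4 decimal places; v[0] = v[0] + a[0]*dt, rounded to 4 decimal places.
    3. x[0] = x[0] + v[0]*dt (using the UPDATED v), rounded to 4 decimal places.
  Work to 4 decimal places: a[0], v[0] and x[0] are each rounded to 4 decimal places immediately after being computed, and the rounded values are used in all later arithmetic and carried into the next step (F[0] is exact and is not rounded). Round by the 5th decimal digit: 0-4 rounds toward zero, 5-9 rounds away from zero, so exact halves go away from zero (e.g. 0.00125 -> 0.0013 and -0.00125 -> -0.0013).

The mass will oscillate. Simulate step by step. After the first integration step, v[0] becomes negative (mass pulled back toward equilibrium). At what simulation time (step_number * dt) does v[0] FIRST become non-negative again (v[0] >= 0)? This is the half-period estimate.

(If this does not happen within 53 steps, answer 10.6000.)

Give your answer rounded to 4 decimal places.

Step 0: x=[9.1000] v=[0.0000]
Step 1: x=[8.8558] v=[-1.2210]
Step 2: x=[8.3855] v=[-2.3516]
Step 3: x=[7.7239] v=[-3.3082]
Step 4: x=[6.9199] v=[-4.0200]
Step 5: x=[6.0330] v=[-4.4344]
Step 6: x=[5.1289] v=[-4.5206]
Step 7: x=[4.2744] v=[-4.2723]
Step 8: x=[3.5328] v=[-3.7078]
Step 9: x=[2.9590] v=[-2.8689]
Step 10: x=[2.5955] v=[-1.8177]
Step 11: x=[2.4691] v=[-0.6320]
Step 12: x=[2.5892] v=[0.6004]
First v>=0 after going negative at step 12, time=2.4000

Answer: 2.4000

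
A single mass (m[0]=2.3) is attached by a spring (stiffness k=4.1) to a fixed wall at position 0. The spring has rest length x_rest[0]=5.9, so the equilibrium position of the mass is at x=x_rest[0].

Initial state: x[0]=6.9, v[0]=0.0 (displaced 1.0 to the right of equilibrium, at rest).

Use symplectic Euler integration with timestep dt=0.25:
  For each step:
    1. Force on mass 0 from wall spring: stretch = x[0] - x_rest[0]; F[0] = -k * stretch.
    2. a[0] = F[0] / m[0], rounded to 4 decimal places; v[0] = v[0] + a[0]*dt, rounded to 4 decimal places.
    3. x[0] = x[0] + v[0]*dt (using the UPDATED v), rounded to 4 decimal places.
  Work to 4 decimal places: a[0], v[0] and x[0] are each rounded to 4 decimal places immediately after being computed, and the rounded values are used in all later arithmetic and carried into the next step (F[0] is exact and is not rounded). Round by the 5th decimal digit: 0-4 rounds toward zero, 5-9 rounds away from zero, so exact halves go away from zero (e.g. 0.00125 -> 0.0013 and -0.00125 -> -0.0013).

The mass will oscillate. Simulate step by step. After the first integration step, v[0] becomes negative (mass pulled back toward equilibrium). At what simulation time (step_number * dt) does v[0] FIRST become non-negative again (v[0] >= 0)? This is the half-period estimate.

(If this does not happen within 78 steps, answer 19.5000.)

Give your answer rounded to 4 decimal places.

Answer: 2.5000

Derivation:
Step 0: x=[6.9000] v=[0.0000]
Step 1: x=[6.7886] v=[-0.4457]
Step 2: x=[6.5782] v=[-0.8417]
Step 3: x=[6.2922] v=[-1.1440]
Step 4: x=[5.9625] v=[-1.3188]
Step 5: x=[5.6258] v=[-1.3467]
Step 6: x=[5.3197] v=[-1.2245]
Step 7: x=[5.0782] v=[-0.9659]
Step 8: x=[4.9283] v=[-0.5997]
Step 9: x=[4.8866] v=[-0.1667]
Step 10: x=[4.9578] v=[0.2849]
First v>=0 after going negative at step 10, time=2.5000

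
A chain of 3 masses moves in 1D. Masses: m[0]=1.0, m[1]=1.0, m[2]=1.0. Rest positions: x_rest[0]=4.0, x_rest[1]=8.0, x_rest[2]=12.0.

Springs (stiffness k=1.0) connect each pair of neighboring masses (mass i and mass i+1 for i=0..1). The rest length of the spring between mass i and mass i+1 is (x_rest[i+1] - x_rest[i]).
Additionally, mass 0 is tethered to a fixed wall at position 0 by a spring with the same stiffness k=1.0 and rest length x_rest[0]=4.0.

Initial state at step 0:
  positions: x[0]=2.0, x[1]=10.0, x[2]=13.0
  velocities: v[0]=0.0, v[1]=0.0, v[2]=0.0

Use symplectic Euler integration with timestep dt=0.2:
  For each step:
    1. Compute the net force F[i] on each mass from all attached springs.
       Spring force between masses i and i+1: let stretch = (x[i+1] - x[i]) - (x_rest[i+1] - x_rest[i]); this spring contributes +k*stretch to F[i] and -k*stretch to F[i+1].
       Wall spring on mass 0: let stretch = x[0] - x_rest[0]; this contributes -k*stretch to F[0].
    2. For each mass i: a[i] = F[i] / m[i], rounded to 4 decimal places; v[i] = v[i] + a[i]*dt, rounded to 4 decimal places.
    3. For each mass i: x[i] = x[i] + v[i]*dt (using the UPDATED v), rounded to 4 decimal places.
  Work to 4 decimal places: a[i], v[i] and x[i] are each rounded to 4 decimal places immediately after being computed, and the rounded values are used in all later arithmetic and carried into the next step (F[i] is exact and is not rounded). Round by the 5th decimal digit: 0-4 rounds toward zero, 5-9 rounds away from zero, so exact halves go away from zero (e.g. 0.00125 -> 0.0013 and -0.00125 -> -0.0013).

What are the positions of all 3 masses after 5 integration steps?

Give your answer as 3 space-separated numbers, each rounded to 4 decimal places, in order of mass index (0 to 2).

Answer: 4.7358 7.8542 13.3034

Derivation:
Step 0: x=[2.0000 10.0000 13.0000] v=[0.0000 0.0000 0.0000]
Step 1: x=[2.2400 9.8000 13.0400] v=[1.2000 -1.0000 0.2000]
Step 2: x=[2.6928 9.4272 13.1104] v=[2.2640 -1.8640 0.3520]
Step 3: x=[3.3073 8.9324 13.1935] v=[3.0723 -2.4742 0.4154]
Step 4: x=[4.0145 8.3830 13.2661] v=[3.5359 -2.7470 0.3632]
Step 5: x=[4.7358 7.8542 13.3034] v=[3.6067 -2.6441 0.1866]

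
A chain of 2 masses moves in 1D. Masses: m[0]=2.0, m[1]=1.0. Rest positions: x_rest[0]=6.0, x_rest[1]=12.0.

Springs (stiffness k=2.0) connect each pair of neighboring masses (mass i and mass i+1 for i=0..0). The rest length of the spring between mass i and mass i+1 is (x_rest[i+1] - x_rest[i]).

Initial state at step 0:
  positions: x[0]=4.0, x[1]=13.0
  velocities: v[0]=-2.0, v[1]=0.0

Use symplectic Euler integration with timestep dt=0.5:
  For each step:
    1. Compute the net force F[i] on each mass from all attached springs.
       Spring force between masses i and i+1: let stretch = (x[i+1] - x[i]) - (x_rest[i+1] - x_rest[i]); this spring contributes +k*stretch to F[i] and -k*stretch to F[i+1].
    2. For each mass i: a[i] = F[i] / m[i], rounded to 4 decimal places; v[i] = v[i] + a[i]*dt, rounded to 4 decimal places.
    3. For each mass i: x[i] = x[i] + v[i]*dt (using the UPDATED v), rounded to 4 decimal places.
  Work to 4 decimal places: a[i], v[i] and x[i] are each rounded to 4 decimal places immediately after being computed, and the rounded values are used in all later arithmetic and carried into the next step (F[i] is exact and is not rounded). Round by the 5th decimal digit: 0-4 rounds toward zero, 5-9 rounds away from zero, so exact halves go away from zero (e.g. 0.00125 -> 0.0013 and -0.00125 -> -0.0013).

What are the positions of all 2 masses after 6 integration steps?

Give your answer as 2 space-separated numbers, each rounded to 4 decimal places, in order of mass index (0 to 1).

Answer: 0.3435 8.3130

Derivation:
Step 0: x=[4.0000 13.0000] v=[-2.0000 0.0000]
Step 1: x=[3.7500 11.5000] v=[-0.5000 -3.0000]
Step 2: x=[3.9375 9.1250] v=[0.3750 -4.7500]
Step 3: x=[3.9219 7.1563] v=[-0.0313 -3.9375]
Step 4: x=[3.2149 6.5704] v=[-1.4141 -1.1719]
Step 5: x=[1.8467 7.3067] v=[-2.7364 1.4726]
Step 6: x=[0.3435 8.3130] v=[-3.0064 2.0126]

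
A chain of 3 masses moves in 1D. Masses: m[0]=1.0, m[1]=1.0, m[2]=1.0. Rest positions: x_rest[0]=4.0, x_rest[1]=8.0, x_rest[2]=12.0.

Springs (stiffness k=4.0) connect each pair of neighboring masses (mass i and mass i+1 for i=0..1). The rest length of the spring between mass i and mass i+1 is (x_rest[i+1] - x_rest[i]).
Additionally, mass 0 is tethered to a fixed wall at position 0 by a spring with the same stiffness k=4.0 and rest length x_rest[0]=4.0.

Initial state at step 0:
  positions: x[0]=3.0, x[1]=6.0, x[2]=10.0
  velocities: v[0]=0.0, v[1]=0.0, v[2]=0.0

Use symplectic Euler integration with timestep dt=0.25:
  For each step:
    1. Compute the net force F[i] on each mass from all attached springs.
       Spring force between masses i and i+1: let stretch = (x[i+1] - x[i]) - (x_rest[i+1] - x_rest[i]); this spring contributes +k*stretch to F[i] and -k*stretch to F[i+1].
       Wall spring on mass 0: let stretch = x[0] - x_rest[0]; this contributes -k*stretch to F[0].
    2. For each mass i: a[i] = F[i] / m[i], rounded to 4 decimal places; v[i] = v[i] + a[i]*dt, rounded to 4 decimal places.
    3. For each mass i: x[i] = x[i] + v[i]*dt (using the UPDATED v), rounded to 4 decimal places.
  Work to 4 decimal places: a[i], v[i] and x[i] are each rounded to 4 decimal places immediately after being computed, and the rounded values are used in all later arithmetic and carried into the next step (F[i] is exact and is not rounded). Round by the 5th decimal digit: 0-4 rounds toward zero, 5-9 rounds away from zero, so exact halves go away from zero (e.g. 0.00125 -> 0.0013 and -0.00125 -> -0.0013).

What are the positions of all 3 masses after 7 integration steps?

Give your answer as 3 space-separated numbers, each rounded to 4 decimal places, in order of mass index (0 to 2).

Step 0: x=[3.0000 6.0000 10.0000] v=[0.0000 0.0000 0.0000]
Step 1: x=[3.0000 6.2500 10.0000] v=[0.0000 1.0000 0.0000]
Step 2: x=[3.0625 6.6250 10.0625] v=[0.2500 1.5000 0.2500]
Step 3: x=[3.2500 6.9688 10.2656] v=[0.7500 1.3750 0.8125]
Step 4: x=[3.5547 7.2071 10.6445] v=[1.2188 0.9530 1.5157]
Step 5: x=[3.8838 7.3916 11.1641] v=[1.3165 0.7380 2.0783]
Step 6: x=[4.1189 7.6423 11.7406] v=[0.9405 1.0027 2.3058]
Step 7: x=[4.2052 8.0367 12.2925] v=[0.3450 1.5776 2.2075]

Answer: 4.2052 8.0367 12.2925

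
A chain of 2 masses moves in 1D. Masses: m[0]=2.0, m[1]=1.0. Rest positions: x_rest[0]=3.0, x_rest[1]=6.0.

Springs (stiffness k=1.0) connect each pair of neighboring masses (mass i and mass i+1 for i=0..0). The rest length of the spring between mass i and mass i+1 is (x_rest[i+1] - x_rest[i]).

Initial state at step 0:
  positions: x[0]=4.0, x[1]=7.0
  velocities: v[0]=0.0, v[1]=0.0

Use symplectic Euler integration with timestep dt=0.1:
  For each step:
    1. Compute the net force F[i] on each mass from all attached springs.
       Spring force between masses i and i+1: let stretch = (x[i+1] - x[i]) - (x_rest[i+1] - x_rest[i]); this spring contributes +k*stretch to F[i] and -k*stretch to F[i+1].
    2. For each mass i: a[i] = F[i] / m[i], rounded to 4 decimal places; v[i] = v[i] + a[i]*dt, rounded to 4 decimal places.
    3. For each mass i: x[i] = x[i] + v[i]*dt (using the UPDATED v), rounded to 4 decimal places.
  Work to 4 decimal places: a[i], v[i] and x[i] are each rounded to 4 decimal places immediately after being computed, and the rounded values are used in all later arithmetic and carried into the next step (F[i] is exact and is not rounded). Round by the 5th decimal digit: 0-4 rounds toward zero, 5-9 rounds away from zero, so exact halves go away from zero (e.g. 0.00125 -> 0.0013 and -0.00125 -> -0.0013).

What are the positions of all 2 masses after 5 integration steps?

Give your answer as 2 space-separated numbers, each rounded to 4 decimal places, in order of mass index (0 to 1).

Answer: 4.0000 7.0000

Derivation:
Step 0: x=[4.0000 7.0000] v=[0.0000 0.0000]
Step 1: x=[4.0000 7.0000] v=[0.0000 0.0000]
Step 2: x=[4.0000 7.0000] v=[0.0000 0.0000]
Step 3: x=[4.0000 7.0000] v=[0.0000 0.0000]
Step 4: x=[4.0000 7.0000] v=[0.0000 0.0000]
Step 5: x=[4.0000 7.0000] v=[0.0000 0.0000]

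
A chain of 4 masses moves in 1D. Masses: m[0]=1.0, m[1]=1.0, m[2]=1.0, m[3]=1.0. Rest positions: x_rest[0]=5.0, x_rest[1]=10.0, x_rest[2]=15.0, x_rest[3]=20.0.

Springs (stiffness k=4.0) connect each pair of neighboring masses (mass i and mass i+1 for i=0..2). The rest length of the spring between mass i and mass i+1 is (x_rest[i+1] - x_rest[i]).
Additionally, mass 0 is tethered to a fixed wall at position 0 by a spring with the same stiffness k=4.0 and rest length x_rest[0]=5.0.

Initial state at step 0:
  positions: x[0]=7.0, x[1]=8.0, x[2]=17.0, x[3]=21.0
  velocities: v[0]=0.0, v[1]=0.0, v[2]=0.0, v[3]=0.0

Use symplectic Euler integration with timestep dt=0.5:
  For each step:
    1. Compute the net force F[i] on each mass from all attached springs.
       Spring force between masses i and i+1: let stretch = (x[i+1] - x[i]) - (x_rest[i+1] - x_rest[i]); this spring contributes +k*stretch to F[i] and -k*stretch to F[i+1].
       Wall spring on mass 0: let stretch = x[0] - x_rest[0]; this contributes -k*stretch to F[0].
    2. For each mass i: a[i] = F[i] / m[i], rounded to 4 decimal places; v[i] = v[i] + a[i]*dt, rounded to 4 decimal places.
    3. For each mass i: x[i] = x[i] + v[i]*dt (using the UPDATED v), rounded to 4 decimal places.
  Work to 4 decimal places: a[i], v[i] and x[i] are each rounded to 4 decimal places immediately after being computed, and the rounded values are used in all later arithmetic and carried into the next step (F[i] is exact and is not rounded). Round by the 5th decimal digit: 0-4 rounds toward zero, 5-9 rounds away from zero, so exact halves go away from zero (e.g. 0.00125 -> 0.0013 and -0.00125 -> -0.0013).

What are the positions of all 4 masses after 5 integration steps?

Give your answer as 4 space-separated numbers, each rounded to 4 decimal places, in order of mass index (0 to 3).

Answer: 6.0000 6.0000 19.0000 18.0000

Derivation:
Step 0: x=[7.0000 8.0000 17.0000 21.0000] v=[0.0000 0.0000 0.0000 0.0000]
Step 1: x=[1.0000 16.0000 12.0000 22.0000] v=[-12.0000 16.0000 -10.0000 2.0000]
Step 2: x=[9.0000 5.0000 21.0000 18.0000] v=[16.0000 -22.0000 18.0000 -8.0000]
Step 3: x=[4.0000 14.0000 11.0000 22.0000] v=[-10.0000 18.0000 -20.0000 8.0000]
Step 4: x=[5.0000 10.0000 15.0000 20.0000] v=[2.0000 -8.0000 8.0000 -4.0000]
Step 5: x=[6.0000 6.0000 19.0000 18.0000] v=[2.0000 -8.0000 8.0000 -4.0000]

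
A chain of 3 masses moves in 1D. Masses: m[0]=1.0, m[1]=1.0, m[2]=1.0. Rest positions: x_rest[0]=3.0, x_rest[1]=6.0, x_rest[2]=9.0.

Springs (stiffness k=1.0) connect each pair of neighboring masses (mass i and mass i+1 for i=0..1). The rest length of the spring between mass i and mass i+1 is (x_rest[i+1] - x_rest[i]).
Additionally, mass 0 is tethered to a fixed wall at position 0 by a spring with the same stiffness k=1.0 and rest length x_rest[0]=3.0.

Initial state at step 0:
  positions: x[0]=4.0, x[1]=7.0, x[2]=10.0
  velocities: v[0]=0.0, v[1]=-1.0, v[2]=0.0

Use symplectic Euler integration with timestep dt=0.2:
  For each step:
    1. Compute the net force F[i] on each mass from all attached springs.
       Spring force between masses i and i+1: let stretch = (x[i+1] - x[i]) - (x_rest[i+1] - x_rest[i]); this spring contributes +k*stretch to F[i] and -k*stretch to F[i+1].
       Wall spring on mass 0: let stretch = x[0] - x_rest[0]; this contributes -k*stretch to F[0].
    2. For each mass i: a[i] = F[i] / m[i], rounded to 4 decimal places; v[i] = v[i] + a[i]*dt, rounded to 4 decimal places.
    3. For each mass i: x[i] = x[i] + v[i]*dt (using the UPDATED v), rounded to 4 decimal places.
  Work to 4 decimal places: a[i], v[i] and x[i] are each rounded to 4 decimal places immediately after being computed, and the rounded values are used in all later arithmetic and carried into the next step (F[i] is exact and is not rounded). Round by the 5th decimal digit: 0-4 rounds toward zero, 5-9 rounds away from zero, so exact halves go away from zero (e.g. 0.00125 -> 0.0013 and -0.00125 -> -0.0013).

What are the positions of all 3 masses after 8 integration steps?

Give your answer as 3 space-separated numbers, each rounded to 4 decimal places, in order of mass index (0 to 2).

Step 0: x=[4.0000 7.0000 10.0000] v=[0.0000 -1.0000 0.0000]
Step 1: x=[3.9600 6.8000 10.0000] v=[-0.2000 -1.0000 0.0000]
Step 2: x=[3.8752 6.6144 9.9920] v=[-0.4240 -0.9280 -0.0400]
Step 3: x=[3.7450 6.4543 9.9689] v=[-0.6512 -0.8003 -0.1155]
Step 4: x=[3.5733 6.3265 9.9252] v=[-0.8583 -0.6392 -0.2184]
Step 5: x=[3.3688 6.2325 9.8576] v=[-1.0223 -0.4701 -0.3381]
Step 6: x=[3.1441 6.1689 9.7650] v=[-1.1233 -0.3178 -0.4631]
Step 7: x=[2.9147 6.1282 9.6485] v=[-1.1472 -0.2035 -0.5823]
Step 8: x=[2.6972 6.0998 9.5112] v=[-1.0874 -0.1421 -0.6864]

Answer: 2.6972 6.0998 9.5112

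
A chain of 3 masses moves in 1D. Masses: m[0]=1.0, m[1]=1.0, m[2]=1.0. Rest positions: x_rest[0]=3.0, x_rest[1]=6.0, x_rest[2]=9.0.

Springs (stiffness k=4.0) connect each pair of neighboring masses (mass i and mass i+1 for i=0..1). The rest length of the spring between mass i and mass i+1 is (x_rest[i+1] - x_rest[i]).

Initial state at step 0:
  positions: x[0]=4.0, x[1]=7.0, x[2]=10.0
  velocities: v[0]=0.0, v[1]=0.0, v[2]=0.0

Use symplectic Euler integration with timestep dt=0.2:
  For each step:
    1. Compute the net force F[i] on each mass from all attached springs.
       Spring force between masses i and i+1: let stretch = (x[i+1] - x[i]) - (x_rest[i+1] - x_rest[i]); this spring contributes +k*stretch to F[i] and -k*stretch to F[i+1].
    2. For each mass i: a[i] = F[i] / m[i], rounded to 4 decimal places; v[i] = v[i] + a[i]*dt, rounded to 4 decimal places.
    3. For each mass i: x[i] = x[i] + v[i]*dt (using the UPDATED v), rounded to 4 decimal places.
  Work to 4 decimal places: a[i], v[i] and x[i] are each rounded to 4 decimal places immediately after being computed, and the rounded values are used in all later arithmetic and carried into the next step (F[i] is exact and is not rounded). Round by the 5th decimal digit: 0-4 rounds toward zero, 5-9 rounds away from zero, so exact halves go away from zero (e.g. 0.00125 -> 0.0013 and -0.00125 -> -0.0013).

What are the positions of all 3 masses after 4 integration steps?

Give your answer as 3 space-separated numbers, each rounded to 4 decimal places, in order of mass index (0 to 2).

Answer: 4.0000 7.0000 10.0000

Derivation:
Step 0: x=[4.0000 7.0000 10.0000] v=[0.0000 0.0000 0.0000]
Step 1: x=[4.0000 7.0000 10.0000] v=[0.0000 0.0000 0.0000]
Step 2: x=[4.0000 7.0000 10.0000] v=[0.0000 0.0000 0.0000]
Step 3: x=[4.0000 7.0000 10.0000] v=[0.0000 0.0000 0.0000]
Step 4: x=[4.0000 7.0000 10.0000] v=[0.0000 0.0000 0.0000]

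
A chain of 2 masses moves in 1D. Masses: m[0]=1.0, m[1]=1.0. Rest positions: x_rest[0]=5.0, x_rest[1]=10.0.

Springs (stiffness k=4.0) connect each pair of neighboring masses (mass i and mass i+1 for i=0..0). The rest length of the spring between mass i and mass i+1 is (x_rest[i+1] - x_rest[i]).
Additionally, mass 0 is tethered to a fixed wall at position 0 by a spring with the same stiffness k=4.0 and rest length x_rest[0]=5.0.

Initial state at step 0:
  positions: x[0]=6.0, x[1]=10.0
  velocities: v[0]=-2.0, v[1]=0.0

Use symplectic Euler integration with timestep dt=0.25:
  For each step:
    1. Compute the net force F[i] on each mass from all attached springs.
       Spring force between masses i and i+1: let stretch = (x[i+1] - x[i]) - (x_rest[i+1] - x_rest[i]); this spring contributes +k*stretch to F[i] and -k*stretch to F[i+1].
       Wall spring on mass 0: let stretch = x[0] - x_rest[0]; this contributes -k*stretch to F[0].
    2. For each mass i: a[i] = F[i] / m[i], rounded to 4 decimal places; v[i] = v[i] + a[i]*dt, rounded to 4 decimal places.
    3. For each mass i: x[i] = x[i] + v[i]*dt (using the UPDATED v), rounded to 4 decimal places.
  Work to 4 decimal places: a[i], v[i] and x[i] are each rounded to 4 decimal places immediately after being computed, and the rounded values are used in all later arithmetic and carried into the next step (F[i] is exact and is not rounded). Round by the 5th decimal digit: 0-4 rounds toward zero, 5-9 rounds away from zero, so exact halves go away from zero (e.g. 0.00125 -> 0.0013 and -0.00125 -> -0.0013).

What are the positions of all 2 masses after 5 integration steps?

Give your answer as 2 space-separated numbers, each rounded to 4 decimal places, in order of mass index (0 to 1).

Step 0: x=[6.0000 10.0000] v=[-2.0000 0.0000]
Step 1: x=[5.0000 10.2500] v=[-4.0000 1.0000]
Step 2: x=[4.0625 10.4375] v=[-3.7500 0.7500]
Step 3: x=[3.7031 10.2813] v=[-1.4375 -0.6250]
Step 4: x=[4.0625 9.7305] v=[1.4376 -2.2032]
Step 5: x=[4.8233 9.0127] v=[3.0431 -2.8712]

Answer: 4.8233 9.0127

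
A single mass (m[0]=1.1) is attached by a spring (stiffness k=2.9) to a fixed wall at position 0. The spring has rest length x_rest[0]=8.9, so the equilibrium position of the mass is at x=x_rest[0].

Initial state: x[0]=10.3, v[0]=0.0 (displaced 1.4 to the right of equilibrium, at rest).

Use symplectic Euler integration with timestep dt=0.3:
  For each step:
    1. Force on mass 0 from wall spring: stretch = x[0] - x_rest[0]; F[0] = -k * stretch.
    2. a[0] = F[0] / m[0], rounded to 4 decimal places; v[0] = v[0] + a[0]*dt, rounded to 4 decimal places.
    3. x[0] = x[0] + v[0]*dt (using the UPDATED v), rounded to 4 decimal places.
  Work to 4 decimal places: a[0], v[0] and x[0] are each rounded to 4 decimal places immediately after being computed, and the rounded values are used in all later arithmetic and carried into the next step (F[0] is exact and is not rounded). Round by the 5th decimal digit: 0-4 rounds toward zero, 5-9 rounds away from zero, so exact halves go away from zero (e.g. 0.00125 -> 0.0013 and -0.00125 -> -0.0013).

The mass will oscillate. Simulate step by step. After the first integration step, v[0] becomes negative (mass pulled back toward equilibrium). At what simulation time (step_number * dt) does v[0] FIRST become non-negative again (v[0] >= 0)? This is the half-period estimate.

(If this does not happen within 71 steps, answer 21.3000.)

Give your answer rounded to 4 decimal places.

Step 0: x=[10.3000] v=[0.0000]
Step 1: x=[9.9678] v=[-1.1073]
Step 2: x=[9.3823] v=[-1.9518]
Step 3: x=[8.6823] v=[-2.3333]
Step 4: x=[8.0340] v=[-2.1611]
Step 5: x=[7.5911] v=[-1.4762]
Step 6: x=[7.4588] v=[-0.4410]
Step 7: x=[7.6685] v=[0.6989]
First v>=0 after going negative at step 7, time=2.1000

Answer: 2.1000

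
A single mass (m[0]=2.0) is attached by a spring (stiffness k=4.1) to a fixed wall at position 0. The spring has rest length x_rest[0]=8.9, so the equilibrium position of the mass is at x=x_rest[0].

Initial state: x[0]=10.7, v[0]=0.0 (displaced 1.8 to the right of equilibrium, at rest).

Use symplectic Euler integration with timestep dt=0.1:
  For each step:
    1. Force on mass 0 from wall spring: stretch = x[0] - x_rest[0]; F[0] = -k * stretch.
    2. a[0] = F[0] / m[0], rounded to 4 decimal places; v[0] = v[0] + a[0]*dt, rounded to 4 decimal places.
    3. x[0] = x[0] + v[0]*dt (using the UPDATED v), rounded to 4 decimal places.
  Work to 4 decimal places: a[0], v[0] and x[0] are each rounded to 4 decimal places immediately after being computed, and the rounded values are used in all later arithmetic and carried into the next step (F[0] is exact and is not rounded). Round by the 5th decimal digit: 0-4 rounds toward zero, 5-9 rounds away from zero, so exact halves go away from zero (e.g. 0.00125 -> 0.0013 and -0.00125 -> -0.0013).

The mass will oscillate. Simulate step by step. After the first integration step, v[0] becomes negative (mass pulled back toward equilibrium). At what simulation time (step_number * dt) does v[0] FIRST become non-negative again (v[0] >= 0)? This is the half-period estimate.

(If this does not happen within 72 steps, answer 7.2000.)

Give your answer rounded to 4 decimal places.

Answer: 2.2000

Derivation:
Step 0: x=[10.7000] v=[0.0000]
Step 1: x=[10.6631] v=[-0.3690]
Step 2: x=[10.5901] v=[-0.7304]
Step 3: x=[10.4824] v=[-1.0769]
Step 4: x=[10.3423] v=[-1.4013]
Step 5: x=[10.1726] v=[-1.6970]
Step 6: x=[9.9768] v=[-1.9579]
Step 7: x=[9.7589] v=[-2.1786]
Step 8: x=[9.5234] v=[-2.3547]
Step 9: x=[9.2752] v=[-2.4825]
Step 10: x=[9.0193] v=[-2.5594]
Step 11: x=[8.7609] v=[-2.5839]
Step 12: x=[8.5054] v=[-2.5554]
Step 13: x=[8.2580] v=[-2.4745]
Step 14: x=[8.0237] v=[-2.3429]
Step 15: x=[7.8074] v=[-2.1633]
Step 16: x=[7.6135] v=[-1.9393]
Step 17: x=[7.4459] v=[-1.6756]
Step 18: x=[7.3082] v=[-1.3775]
Step 19: x=[7.2031] v=[-1.0512]
Step 20: x=[7.1328] v=[-0.7033]
Step 21: x=[7.0987] v=[-0.3410]
Step 22: x=[7.1015] v=[0.0283]
First v>=0 after going negative at step 22, time=2.2000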